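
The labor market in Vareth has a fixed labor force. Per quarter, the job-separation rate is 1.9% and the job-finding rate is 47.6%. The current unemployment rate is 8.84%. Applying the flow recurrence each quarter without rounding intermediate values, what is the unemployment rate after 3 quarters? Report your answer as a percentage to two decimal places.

With a fixed labor force, u_{t+1} = u_t + s·(1−u_t) − f·u_t = u_t·(1−s−f) + s.
Here 1−s−f = 0.505 and s = 0.019.
u_1 = 0.088400 × 0.505 + 0.019 = 0.063642.
u_2 = 0.063642 × 0.505 + 0.019 = 0.051139.
u_3 = 0.051139 × 0.505 + 0.019 = 0.044825.

Unemployment rate after three quarters ≈ 4.48%.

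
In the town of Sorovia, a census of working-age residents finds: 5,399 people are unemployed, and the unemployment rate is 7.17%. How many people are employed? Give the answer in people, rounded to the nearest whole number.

About 69,901 are employed.

Labor force = U / u = 5,399 / 0.0717 ≈ 75,300.
Employed = labor force − unemployed = 75,300 − 5,399 = 69,901.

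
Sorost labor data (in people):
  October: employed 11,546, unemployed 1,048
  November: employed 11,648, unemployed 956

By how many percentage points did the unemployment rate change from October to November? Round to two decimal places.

October: labor force = 11,546 + 1,048 = 12,594; u = 1,048/12,594 = 8.32%.
November: labor force = 11,648 + 956 = 12,604; u = 956/12,604 = 7.58%.
Change = 7.58% − 8.32% = −0.74 pp.

The unemployment rate changed by −0.74 percentage points.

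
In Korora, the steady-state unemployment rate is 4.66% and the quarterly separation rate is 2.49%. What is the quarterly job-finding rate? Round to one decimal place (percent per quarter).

From u* = s/(s+f): f = s·(1−u)/u.
f = 2.49 × (1 − 0.0466) / 0.0466 = 2.3740 / 0.0466 ≈ 50.9% per quarter.

Job-finding rate ≈ 50.9% per quarter.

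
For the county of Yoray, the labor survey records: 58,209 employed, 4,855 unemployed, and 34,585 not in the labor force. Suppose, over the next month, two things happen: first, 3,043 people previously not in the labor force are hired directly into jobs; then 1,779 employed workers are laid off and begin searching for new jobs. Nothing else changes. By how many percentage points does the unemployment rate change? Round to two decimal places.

Initially, labor force = 58,209 + 4,855 = 63,064, so u = 4,855/63,064 = 7.70%.
After the first change, employed and labor force both rise by 3,043; unemployed unchanged → E = 61,252, U = 4,855, labor force = 66,107.
After the second change, employed falls and unemployed rises by 1,779; labor force unchanged → E = 59,473, U = 6,634, labor force = 66,107.
New unemployment rate = 6,634 / 66,107 = 10.04%.
Change = 10.04% − 7.70% = +2.34 percentage points.

The unemployment rate changes by +2.34 percentage points.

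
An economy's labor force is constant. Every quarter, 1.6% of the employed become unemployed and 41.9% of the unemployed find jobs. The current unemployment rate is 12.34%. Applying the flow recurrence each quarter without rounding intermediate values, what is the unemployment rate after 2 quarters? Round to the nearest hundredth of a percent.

With a fixed labor force, u_{t+1} = u_t + s·(1−u_t) − f·u_t = u_t·(1−s−f) + s.
Here 1−s−f = 0.565 and s = 0.016.
u_1 = 0.123400 × 0.565 + 0.016 = 0.085721.
u_2 = 0.085721 × 0.565 + 0.016 = 0.064432.

Unemployment rate after two quarters ≈ 6.44%.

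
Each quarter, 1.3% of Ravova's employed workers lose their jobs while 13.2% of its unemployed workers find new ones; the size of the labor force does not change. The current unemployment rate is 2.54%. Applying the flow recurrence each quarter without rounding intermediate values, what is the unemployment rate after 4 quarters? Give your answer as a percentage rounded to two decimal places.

Unemployment rate after four quarters ≈ 5.53%.

With a fixed labor force, u_{t+1} = u_t + s·(1−u_t) − f·u_t = u_t·(1−s−f) + s.
Here 1−s−f = 0.855 and s = 0.013.
u_1 = 0.025400 × 0.855 + 0.013 = 0.034717.
u_2 = 0.034717 × 0.855 + 0.013 = 0.042683.
u_3 = 0.042683 × 0.855 + 0.013 = 0.049494.
u_4 = 0.049494 × 0.855 + 0.013 = 0.055317.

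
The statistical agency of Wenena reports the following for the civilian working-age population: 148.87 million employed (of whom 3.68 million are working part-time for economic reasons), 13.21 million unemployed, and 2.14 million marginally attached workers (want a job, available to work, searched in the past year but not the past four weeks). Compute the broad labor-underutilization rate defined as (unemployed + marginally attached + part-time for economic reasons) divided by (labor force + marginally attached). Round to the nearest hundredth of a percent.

Broad underutilization rate ≈ 11.59%.

Labor force = 148.87 + 13.21 = 162.08 million.
Numerator = 13.21 + 2.14 + 3.68 = 19.03 million.
Denominator = 162.08 + 2.14 = 164.22 million.
Broad rate = 19.03 / 164.22 = 11.59%.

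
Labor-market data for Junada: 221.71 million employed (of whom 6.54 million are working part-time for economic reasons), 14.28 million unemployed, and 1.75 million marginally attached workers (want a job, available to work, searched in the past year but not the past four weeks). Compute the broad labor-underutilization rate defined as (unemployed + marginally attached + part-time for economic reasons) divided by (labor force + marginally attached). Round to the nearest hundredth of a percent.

Broad underutilization rate ≈ 9.49%.

Labor force = 221.71 + 14.28 = 235.99 million.
Numerator = 14.28 + 1.75 + 6.54 = 22.57 million.
Denominator = 235.99 + 1.75 = 237.74 million.
Broad rate = 22.57 / 237.74 = 9.49%.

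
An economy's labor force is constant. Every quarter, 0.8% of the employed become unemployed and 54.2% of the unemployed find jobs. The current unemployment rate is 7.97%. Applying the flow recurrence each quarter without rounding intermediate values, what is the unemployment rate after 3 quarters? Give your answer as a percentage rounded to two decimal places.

With a fixed labor force, u_{t+1} = u_t + s·(1−u_t) − f·u_t = u_t·(1−s−f) + s.
Here 1−s−f = 0.450 and s = 0.008.
u_1 = 0.079700 × 0.450 + 0.008 = 0.043865.
u_2 = 0.043865 × 0.450 + 0.008 = 0.027739.
u_3 = 0.027739 × 0.450 + 0.008 = 0.020483.

Unemployment rate after three quarters ≈ 2.05%.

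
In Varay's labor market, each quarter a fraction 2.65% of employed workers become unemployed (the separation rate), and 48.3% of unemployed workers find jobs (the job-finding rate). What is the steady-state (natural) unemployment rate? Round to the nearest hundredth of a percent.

At steady state the flows balance: s·E = f·U, so U/(E+U) = s/(s+f).
u* = 2.65 / (2.65 + 48.3) = 2.65 / 50.95 = 5.20%.

Steady-state unemployment rate ≈ 5.20%.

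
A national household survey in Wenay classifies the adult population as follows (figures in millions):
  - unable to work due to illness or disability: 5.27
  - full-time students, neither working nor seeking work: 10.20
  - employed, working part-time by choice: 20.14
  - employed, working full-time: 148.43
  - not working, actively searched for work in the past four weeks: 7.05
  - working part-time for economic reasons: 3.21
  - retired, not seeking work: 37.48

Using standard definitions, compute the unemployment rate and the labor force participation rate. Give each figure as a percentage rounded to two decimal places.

Employed = 20.14 + 148.43 + 3.21 = 171.78 million (anyone who worked, including part-time for economic reasons, counts as employed).
Unemployed = 7.05 million.
Labor force = 171.78 + 7.05 = 178.83 million.
Not in labor force = 5.27 + 10.20 + 37.48 = 52.95 million (those not working and not actively searching are outside the labor force).
Civilian working-age population = 178.83 + 52.95 = 231.78 million.
Unemployment rate = 7.05 / 178.83 = 3.94%.
Labor force participation rate = 178.83 / 231.78 = 77.16%.

Unemployment rate ≈ 3.94%; labor force participation rate ≈ 77.16%.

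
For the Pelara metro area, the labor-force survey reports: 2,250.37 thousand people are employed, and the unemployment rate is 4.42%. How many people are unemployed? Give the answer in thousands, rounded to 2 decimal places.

Let U be the number unemployed. The labor force is E + U, and U/(E+U) = 0.0442.
So U = 0.0442 × 2,250.37 / (1 − 0.0442) = 99.4664 / 0.9558 ≈ 104.07 thousand.

About 104.07 thousand are unemployed.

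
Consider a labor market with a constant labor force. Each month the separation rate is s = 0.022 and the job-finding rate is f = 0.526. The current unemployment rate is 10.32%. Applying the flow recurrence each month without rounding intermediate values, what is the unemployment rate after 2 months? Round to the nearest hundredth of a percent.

With a fixed labor force, u_{t+1} = u_t + s·(1−u_t) − f·u_t = u_t·(1−s−f) + s.
Here 1−s−f = 0.452 and s = 0.022.
u_1 = 0.103200 × 0.452 + 0.022 = 0.068646.
u_2 = 0.068646 × 0.452 + 0.022 = 0.053028.

Unemployment rate after two months ≈ 5.30%.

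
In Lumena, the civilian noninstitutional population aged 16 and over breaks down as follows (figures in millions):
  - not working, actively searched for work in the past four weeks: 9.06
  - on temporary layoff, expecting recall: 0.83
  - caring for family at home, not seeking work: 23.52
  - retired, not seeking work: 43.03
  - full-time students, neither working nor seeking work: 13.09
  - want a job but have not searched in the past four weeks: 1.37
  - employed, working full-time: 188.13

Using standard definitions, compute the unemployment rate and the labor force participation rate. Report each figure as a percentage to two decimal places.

Unemployment rate ≈ 4.99%; labor force participation rate ≈ 70.97%.

Employed = 188.13 million.
Unemployed = 9.06 + 0.83 = 9.89 million (jobless and actively searching, or on temporary layoff).
Labor force = 188.13 + 9.89 = 198.02 million.
Not in labor force = 23.52 + 43.03 + 13.09 + 1.37 = 81.01 million (those not working and not actively searching are outside the labor force — including those who want a job but have given up searching).
Civilian working-age population = 198.02 + 81.01 = 279.03 million.
Unemployment rate = 9.89 / 198.02 = 4.99%.
Labor force participation rate = 198.02 / 279.03 = 70.97%.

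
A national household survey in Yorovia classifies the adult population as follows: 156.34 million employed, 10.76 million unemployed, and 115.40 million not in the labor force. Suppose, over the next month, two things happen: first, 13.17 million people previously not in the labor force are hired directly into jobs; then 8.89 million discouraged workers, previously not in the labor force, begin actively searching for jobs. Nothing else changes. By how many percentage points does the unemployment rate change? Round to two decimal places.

The unemployment rate changes by +3.95 percentage points.

Initially, labor force = 156.34 + 10.76 = 167.10 million, so u = 10.76/167.10 = 6.44%.
After the first change, employed and labor force both rise by 13.17; unemployed unchanged → E = 169.51, U = 10.76, labor force = 180.27 million.
After the second change, unemployed and labor force both rise by 8.89 → E = 169.51, U = 19.65, labor force = 189.16 million.
New unemployment rate = 19.65 / 189.16 = 10.39%.
Change = 10.39% − 6.44% = +3.95 percentage points.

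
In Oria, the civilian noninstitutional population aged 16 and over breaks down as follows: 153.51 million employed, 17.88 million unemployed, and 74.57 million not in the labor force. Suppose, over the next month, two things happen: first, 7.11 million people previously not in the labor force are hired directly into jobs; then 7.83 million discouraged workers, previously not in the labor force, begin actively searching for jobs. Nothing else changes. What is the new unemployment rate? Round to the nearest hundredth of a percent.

New unemployment rate ≈ 13.80%.

Initially, labor force = 153.51 + 17.88 = 171.39 million, so u = 17.88/171.39 = 10.43%.
After the first change, employed and labor force both rise by 7.11; unemployed unchanged → E = 160.62, U = 17.88, labor force = 178.50 million.
After the second change, unemployed and labor force both rise by 7.83 → E = 160.62, U = 25.71, labor force = 186.33 million.
New unemployment rate = 25.71 / 186.33 = 13.80%.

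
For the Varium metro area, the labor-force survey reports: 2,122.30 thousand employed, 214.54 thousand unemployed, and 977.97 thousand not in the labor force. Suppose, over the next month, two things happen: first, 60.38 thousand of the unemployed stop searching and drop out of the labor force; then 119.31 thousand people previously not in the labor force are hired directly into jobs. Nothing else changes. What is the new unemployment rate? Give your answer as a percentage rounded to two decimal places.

New unemployment rate ≈ 6.43%.

Initially, labor force = 2,122.30 + 214.54 = 2,336.84 thousand, so u = 214.54/2,336.84 = 9.18%.
After the first change, unemployed and labor force both fall by 60.38 → E = 2,122.30, U = 154.16, labor force = 2,276.46 thousand.
After the second change, employed and labor force both rise by 119.31; unemployed unchanged → E = 2,241.61, U = 154.16, labor force = 2,395.77 thousand.
New unemployment rate = 154.16 / 2,395.77 = 6.43%.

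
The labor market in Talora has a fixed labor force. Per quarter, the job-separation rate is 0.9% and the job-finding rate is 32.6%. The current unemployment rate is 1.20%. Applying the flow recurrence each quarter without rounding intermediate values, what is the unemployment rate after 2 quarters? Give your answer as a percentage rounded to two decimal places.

With a fixed labor force, u_{t+1} = u_t + s·(1−u_t) − f·u_t = u_t·(1−s−f) + s.
Here 1−s−f = 0.665 and s = 0.009.
u_1 = 0.012000 × 0.665 + 0.009 = 0.016980.
u_2 = 0.016980 × 0.665 + 0.009 = 0.020292.

Unemployment rate after two quarters ≈ 2.03%.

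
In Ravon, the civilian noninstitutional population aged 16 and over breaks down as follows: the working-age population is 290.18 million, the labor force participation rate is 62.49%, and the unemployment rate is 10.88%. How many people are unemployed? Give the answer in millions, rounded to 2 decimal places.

About 19.73 million are unemployed.

Labor force = 0.6249 × 290.18 = 181.33 million.
Unemployed = 0.1088 × 181.33 ≈ 19.73 million.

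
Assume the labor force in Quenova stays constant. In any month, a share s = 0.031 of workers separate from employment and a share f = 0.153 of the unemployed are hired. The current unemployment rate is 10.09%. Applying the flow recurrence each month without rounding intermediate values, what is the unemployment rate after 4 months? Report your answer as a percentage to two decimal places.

With a fixed labor force, u_{t+1} = u_t + s·(1−u_t) − f·u_t = u_t·(1−s−f) + s.
Here 1−s−f = 0.816 and s = 0.031.
u_1 = 0.100900 × 0.816 + 0.031 = 0.113334.
u_2 = 0.113334 × 0.816 + 0.031 = 0.123481.
u_3 = 0.123481 × 0.816 + 0.031 = 0.131760.
u_4 = 0.131760 × 0.816 + 0.031 = 0.138516.

Unemployment rate after four months ≈ 13.85%.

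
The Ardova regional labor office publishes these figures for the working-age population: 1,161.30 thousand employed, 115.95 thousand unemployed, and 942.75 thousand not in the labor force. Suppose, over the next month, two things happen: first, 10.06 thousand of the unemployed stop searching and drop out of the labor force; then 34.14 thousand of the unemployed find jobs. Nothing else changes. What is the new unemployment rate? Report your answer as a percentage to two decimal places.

Initially, labor force = 1,161.30 + 115.95 = 1,277.25 thousand, so u = 115.95/1,277.25 = 9.08%.
After the first change, unemployed and labor force both fall by 10.06 → E = 1,161.30, U = 105.89, labor force = 1,267.19 thousand.
After the second change, unemployed falls and employed rises by 34.14; labor force unchanged → E = 1,195.44, U = 71.75, labor force = 1,267.19 thousand.
New unemployment rate = 71.75 / 1,267.19 = 5.66%.

New unemployment rate ≈ 5.66%.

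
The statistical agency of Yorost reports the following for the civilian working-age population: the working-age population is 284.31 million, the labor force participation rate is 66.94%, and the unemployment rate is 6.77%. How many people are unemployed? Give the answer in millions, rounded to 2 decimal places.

Labor force = 0.6694 × 284.31 = 190.32 million.
Unemployed = 0.0677 × 190.32 ≈ 12.88 million.

About 12.88 million are unemployed.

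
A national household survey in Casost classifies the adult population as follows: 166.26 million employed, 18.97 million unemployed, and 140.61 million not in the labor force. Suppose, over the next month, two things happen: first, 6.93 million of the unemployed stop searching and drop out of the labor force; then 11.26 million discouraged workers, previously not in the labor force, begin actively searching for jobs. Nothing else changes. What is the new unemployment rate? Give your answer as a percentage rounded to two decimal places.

Initially, labor force = 166.26 + 18.97 = 185.23 million, so u = 18.97/185.23 = 10.24%.
After the first change, unemployed and labor force both fall by 6.93 → E = 166.26, U = 12.04, labor force = 178.30 million.
After the second change, unemployed and labor force both rise by 11.26 → E = 166.26, U = 23.30, labor force = 189.56 million.
New unemployment rate = 23.30 / 189.56 = 12.29%.

New unemployment rate ≈ 12.29%.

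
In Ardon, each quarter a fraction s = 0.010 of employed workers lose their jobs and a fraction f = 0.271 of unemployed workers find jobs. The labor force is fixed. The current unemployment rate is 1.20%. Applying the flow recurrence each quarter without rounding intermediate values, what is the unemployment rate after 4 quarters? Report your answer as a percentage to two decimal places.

Unemployment rate after four quarters ≈ 2.93%.

With a fixed labor force, u_{t+1} = u_t + s·(1−u_t) − f·u_t = u_t·(1−s−f) + s.
Here 1−s−f = 0.719 and s = 0.010.
u_1 = 0.012000 × 0.719 + 0.010 = 0.018628.
u_2 = 0.018628 × 0.719 + 0.010 = 0.023394.
u_3 = 0.023394 × 0.719 + 0.010 = 0.026820.
u_4 = 0.026820 × 0.719 + 0.010 = 0.029284.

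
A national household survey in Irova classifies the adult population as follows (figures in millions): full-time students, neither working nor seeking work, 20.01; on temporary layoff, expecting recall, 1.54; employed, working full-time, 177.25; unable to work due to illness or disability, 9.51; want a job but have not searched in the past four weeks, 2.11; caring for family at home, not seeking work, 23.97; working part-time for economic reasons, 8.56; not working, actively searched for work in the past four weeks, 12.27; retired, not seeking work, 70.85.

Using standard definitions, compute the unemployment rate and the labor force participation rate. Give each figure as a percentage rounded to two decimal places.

Unemployment rate ≈ 6.92%; labor force participation rate ≈ 61.22%.

Employed = 177.25 + 8.56 = 185.81 million (anyone who worked, including part-time for economic reasons, counts as employed).
Unemployed = 1.54 + 12.27 = 13.81 million (jobless and actively searching, or on temporary layoff).
Labor force = 185.81 + 13.81 = 199.62 million.
Not in labor force = 20.01 + 9.51 + 2.11 + 23.97 + 70.85 = 126.45 million (those not working and not actively searching are outside the labor force — including those who want a job but have given up searching).
Civilian working-age population = 199.62 + 126.45 = 326.07 million.
Unemployment rate = 13.81 / 199.62 = 6.92%.
Labor force participation rate = 199.62 / 326.07 = 61.22%.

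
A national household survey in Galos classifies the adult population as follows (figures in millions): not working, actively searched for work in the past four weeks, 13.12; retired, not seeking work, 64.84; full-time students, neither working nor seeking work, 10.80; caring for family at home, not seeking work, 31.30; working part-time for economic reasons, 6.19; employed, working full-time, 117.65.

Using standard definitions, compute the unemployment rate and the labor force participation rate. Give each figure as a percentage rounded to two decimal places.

Unemployment rate ≈ 9.58%; labor force participation rate ≈ 56.15%.

Employed = 6.19 + 117.65 = 123.84 million (anyone who worked, including part-time for economic reasons, counts as employed).
Unemployed = 13.12 million.
Labor force = 123.84 + 13.12 = 136.96 million.
Not in labor force = 64.84 + 10.80 + 31.30 = 106.94 million (those not working and not actively searching are outside the labor force).
Civilian working-age population = 136.96 + 106.94 = 243.90 million.
Unemployment rate = 13.12 / 136.96 = 9.58%.
Labor force participation rate = 136.96 / 243.90 = 56.15%.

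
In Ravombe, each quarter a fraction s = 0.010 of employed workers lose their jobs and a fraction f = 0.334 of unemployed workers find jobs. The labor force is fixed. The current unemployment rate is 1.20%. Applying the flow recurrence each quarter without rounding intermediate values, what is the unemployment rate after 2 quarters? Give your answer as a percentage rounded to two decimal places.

With a fixed labor force, u_{t+1} = u_t + s·(1−u_t) − f·u_t = u_t·(1−s−f) + s.
Here 1−s−f = 0.656 and s = 0.010.
u_1 = 0.012000 × 0.656 + 0.010 = 0.017872.
u_2 = 0.017872 × 0.656 + 0.010 = 0.021724.

Unemployment rate after two quarters ≈ 2.17%.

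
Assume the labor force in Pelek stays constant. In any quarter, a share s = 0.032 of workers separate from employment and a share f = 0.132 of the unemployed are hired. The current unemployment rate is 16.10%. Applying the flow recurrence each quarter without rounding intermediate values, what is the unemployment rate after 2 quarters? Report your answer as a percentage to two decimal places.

With a fixed labor force, u_{t+1} = u_t + s·(1−u_t) − f·u_t = u_t·(1−s−f) + s.
Here 1−s−f = 0.836 and s = 0.032.
u_1 = 0.161000 × 0.836 + 0.032 = 0.166596.
u_2 = 0.166596 × 0.836 + 0.032 = 0.171274.

Unemployment rate after two quarters ≈ 17.13%.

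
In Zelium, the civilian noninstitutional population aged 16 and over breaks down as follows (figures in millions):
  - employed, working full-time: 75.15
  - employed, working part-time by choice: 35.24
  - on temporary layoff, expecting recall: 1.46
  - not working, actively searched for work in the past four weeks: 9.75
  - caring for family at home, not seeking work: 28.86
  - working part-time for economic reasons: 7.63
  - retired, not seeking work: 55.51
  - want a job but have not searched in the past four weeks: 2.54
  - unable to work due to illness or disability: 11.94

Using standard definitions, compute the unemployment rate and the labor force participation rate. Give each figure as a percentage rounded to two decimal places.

Unemployment rate ≈ 8.67%; labor force participation rate ≈ 56.66%.

Employed = 75.15 + 35.24 + 7.63 = 118.02 million (anyone who worked, including part-time for economic reasons, counts as employed).
Unemployed = 1.46 + 9.75 = 11.21 million (jobless and actively searching, or on temporary layoff).
Labor force = 118.02 + 11.21 = 129.23 million.
Not in labor force = 28.86 + 55.51 + 2.54 + 11.94 = 98.85 million (those not working and not actively searching are outside the labor force — including those who want a job but have given up searching).
Civilian working-age population = 129.23 + 98.85 = 228.08 million.
Unemployment rate = 11.21 / 129.23 = 8.67%.
Labor force participation rate = 129.23 / 228.08 = 56.66%.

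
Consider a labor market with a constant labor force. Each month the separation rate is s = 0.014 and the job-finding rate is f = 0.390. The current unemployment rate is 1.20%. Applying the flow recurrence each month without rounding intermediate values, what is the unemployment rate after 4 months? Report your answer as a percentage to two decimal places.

With a fixed labor force, u_{t+1} = u_t + s·(1−u_t) − f·u_t = u_t·(1−s−f) + s.
Here 1−s−f = 0.596 and s = 0.014.
u_1 = 0.012000 × 0.596 + 0.014 = 0.021152.
u_2 = 0.021152 × 0.596 + 0.014 = 0.026607.
u_3 = 0.026607 × 0.596 + 0.014 = 0.029858.
u_4 = 0.029858 × 0.596 + 0.014 = 0.031795.

Unemployment rate after four months ≈ 3.18%.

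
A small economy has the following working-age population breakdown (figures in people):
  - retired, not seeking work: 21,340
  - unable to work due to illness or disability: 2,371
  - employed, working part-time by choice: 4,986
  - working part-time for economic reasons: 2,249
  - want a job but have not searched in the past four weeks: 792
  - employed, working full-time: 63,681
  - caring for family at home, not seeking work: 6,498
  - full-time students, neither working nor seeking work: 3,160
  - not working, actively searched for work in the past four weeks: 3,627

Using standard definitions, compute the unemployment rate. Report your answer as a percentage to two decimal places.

Unemployment rate ≈ 4.87%.

Employed = 4,986 + 2,249 + 63,681 = 70,916 (anyone who worked, including part-time for economic reasons, counts as employed).
Unemployed = 3,627.
Labor force = 70,916 + 3,627 = 74,543.
Unemployment rate = 3,627 / 74,543 = 4.87%.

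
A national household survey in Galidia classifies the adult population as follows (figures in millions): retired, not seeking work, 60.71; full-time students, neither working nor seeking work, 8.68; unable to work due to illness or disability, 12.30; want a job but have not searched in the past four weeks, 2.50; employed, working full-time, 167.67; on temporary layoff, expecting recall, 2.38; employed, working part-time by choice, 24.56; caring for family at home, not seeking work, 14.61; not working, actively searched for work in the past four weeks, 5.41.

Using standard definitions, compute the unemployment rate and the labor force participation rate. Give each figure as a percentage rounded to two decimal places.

Unemployment rate ≈ 3.89%; labor force participation rate ≈ 66.94%.

Employed = 167.67 + 24.56 = 192.23 million.
Unemployed = 2.38 + 5.41 = 7.79 million (jobless and actively searching, or on temporary layoff).
Labor force = 192.23 + 7.79 = 200.02 million.
Not in labor force = 60.71 + 8.68 + 12.30 + 2.50 + 14.61 = 98.80 million (those not working and not actively searching are outside the labor force — including those who want a job but have given up searching).
Civilian working-age population = 200.02 + 98.80 = 298.82 million.
Unemployment rate = 7.79 / 200.02 = 3.89%.
Labor force participation rate = 200.02 / 298.82 = 66.94%.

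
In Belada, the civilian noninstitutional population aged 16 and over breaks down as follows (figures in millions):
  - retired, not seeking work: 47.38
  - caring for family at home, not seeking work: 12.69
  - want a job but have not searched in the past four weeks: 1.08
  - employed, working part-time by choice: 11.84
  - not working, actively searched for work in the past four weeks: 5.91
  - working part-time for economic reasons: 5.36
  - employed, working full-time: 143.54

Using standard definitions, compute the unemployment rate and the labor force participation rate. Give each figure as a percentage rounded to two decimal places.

Employed = 11.84 + 5.36 + 143.54 = 160.74 million (anyone who worked, including part-time for economic reasons, counts as employed).
Unemployed = 5.91 million.
Labor force = 160.74 + 5.91 = 166.65 million.
Not in labor force = 47.38 + 12.69 + 1.08 = 61.15 million (those not working and not actively searching are outside the labor force — including those who want a job but have given up searching).
Civilian working-age population = 166.65 + 61.15 = 227.80 million.
Unemployment rate = 5.91 / 166.65 = 3.55%.
Labor force participation rate = 166.65 / 227.80 = 73.16%.

Unemployment rate ≈ 3.55%; labor force participation rate ≈ 73.16%.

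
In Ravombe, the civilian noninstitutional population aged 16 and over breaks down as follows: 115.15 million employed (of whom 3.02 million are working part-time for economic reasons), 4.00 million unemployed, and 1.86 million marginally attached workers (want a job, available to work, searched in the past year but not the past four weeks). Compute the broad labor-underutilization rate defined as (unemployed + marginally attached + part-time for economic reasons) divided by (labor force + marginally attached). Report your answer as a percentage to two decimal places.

Labor force = 115.15 + 4.00 = 119.15 million.
Numerator = 4.00 + 1.86 + 3.02 = 8.88 million.
Denominator = 119.15 + 1.86 = 121.01 million.
Broad rate = 8.88 / 121.01 = 7.34%.

Broad underutilization rate ≈ 7.34%.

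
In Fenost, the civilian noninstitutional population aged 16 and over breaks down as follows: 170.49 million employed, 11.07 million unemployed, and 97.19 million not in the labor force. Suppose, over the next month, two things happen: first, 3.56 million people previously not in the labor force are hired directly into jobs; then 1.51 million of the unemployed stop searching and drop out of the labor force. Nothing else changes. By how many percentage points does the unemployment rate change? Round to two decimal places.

The unemployment rate changes by −0.89 percentage points.

Initially, labor force = 170.49 + 11.07 = 181.56 million, so u = 11.07/181.56 = 6.10%.
After the first change, employed and labor force both rise by 3.56; unemployed unchanged → E = 174.05, U = 11.07, labor force = 185.12 million.
After the second change, unemployed and labor force both fall by 1.51 → E = 174.05, U = 9.56, labor force = 183.61 million.
New unemployment rate = 9.56 / 183.61 = 5.21%.
Change = 5.21% − 6.10% = −0.89 percentage points.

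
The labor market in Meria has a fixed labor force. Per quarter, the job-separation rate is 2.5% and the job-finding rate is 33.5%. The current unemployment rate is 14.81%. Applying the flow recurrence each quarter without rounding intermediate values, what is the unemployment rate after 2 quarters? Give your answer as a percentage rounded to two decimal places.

Unemployment rate after two quarters ≈ 10.17%.

With a fixed labor force, u_{t+1} = u_t + s·(1−u_t) − f·u_t = u_t·(1−s−f) + s.
Here 1−s−f = 0.640 and s = 0.025.
u_1 = 0.148100 × 0.640 + 0.025 = 0.119784.
u_2 = 0.119784 × 0.640 + 0.025 = 0.101662.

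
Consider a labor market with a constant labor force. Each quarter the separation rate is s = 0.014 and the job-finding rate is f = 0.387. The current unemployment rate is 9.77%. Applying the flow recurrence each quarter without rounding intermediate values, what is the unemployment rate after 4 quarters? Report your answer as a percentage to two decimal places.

With a fixed labor force, u_{t+1} = u_t + s·(1−u_t) − f·u_t = u_t·(1−s−f) + s.
Here 1−s−f = 0.599 and s = 0.014.
u_1 = 0.097700 × 0.599 + 0.014 = 0.072522.
u_2 = 0.072522 × 0.599 + 0.014 = 0.057441.
u_3 = 0.057441 × 0.599 + 0.014 = 0.048407.
u_4 = 0.048407 × 0.599 + 0.014 = 0.042996.

Unemployment rate after four quarters ≈ 4.30%.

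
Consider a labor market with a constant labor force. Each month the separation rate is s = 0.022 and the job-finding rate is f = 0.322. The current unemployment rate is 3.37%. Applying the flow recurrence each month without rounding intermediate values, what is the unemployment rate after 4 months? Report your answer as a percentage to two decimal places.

Unemployment rate after four months ≈ 5.84%.

With a fixed labor force, u_{t+1} = u_t + s·(1−u_t) − f·u_t = u_t·(1−s−f) + s.
Here 1−s−f = 0.656 and s = 0.022.
u_1 = 0.033700 × 0.656 + 0.022 = 0.044107.
u_2 = 0.044107 × 0.656 + 0.022 = 0.050934.
u_3 = 0.050934 × 0.656 + 0.022 = 0.055413.
u_4 = 0.055413 × 0.656 + 0.022 = 0.058351.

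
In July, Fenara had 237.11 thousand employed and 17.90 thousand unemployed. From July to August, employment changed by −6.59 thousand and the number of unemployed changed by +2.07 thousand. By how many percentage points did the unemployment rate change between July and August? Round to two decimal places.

July: labor force = 237.11 + 17.90 = 255.01; u = 17.90/255.01 = 7.02%.
August: labor force = 230.52 + 19.97 = 250.49; u = 19.97/250.49 = 7.97%.
Change = 7.97% − 7.02% = +0.95 pp.

The unemployment rate changed by +0.95 percentage points.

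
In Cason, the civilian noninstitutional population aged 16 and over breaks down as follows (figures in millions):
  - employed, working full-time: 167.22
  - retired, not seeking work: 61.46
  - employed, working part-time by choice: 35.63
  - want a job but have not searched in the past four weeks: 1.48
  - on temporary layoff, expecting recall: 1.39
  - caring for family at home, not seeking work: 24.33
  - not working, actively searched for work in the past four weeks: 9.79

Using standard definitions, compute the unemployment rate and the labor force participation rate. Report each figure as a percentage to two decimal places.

Unemployment rate ≈ 5.22%; labor force participation rate ≈ 71.04%.

Employed = 167.22 + 35.63 = 202.85 million.
Unemployed = 1.39 + 9.79 = 11.18 million (jobless and actively searching, or on temporary layoff).
Labor force = 202.85 + 11.18 = 214.03 million.
Not in labor force = 61.46 + 1.48 + 24.33 = 87.27 million (those not working and not actively searching are outside the labor force — including those who want a job but have given up searching).
Civilian working-age population = 214.03 + 87.27 = 301.30 million.
Unemployment rate = 11.18 / 214.03 = 5.22%.
Labor force participation rate = 214.03 / 301.30 = 71.04%.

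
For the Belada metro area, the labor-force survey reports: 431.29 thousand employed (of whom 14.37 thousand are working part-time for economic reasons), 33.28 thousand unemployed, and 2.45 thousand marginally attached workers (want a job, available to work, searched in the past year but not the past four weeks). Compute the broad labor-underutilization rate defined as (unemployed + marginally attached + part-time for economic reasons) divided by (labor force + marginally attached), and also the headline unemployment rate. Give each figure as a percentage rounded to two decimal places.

Labor force = 431.29 + 33.28 = 464.57 thousand.
Numerator = 33.28 + 2.45 + 14.37 = 50.10 thousand.
Denominator = 464.57 + 2.45 = 467.02 thousand.
Broad rate = 50.10 / 467.02 = 10.73%.
Headline unemployment rate = 33.28 / 464.57 = 7.16%.

Broad underutilization rate ≈ 10.73%; headline unemployment rate ≈ 7.16%.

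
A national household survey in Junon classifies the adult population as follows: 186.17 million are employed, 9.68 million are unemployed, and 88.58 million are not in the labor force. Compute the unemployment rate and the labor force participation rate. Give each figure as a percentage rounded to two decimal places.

Labor force = employed + unemployed = 186.17 + 9.68 = 195.85 million.
Working-age population = 195.85 + 88.58 = 284.43 million.
Unemployment rate = 9.68 / 195.85 = 4.94%.
Labor force participation rate = 195.85 / 284.43 = 68.86%.

Unemployment rate ≈ 4.94%; labor force participation rate ≈ 68.86%.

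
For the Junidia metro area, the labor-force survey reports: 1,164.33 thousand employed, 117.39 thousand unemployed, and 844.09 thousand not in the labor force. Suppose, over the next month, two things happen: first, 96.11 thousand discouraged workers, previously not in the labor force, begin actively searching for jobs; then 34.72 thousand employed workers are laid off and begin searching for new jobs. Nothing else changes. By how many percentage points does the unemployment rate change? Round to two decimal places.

The unemployment rate changes by +8.86 percentage points.

Initially, labor force = 1,164.33 + 117.39 = 1,281.72 thousand, so u = 117.39/1,281.72 = 9.16%.
After the first change, unemployed and labor force both rise by 96.11 → E = 1,164.33, U = 213.50, labor force = 1,377.83 thousand.
After the second change, employed falls and unemployed rises by 34.72; labor force unchanged → E = 1,129.61, U = 248.22, labor force = 1,377.83 thousand.
New unemployment rate = 248.22 / 1,377.83 = 18.02%.
Change = 18.02% − 9.16% = +8.86 percentage points.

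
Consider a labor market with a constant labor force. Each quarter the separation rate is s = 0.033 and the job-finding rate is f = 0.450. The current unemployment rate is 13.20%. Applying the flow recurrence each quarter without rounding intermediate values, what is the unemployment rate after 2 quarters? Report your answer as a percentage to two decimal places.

Unemployment rate after two quarters ≈ 8.53%.

With a fixed labor force, u_{t+1} = u_t + s·(1−u_t) − f·u_t = u_t·(1−s−f) + s.
Here 1−s−f = 0.517 and s = 0.033.
u_1 = 0.132000 × 0.517 + 0.033 = 0.101244.
u_2 = 0.101244 × 0.517 + 0.033 = 0.085343.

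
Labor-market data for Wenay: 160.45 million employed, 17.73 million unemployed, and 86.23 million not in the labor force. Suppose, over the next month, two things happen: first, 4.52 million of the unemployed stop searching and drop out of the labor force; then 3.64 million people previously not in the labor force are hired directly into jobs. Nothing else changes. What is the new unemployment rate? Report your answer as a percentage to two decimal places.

Initially, labor force = 160.45 + 17.73 = 178.18 million, so u = 17.73/178.18 = 9.95%.
After the first change, unemployed and labor force both fall by 4.52 → E = 160.45, U = 13.21, labor force = 173.66 million.
After the second change, employed and labor force both rise by 3.64; unemployed unchanged → E = 164.09, U = 13.21, labor force = 177.30 million.
New unemployment rate = 13.21 / 177.30 = 7.45%.

New unemployment rate ≈ 7.45%.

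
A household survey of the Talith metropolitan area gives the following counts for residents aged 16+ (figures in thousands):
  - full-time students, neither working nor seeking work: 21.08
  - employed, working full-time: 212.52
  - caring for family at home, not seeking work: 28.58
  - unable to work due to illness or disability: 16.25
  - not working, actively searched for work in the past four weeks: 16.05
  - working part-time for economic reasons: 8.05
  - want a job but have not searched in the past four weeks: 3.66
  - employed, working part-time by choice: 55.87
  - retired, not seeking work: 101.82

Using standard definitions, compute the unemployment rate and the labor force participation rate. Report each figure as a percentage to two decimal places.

Employed = 212.52 + 8.05 + 55.87 = 276.44 thousand (anyone who worked, including part-time for economic reasons, counts as employed).
Unemployed = 16.05 thousand.
Labor force = 276.44 + 16.05 = 292.49 thousand.
Not in labor force = 21.08 + 28.58 + 16.25 + 3.66 + 101.82 = 171.39 thousand (those not working and not actively searching are outside the labor force — including those who want a job but have given up searching).
Civilian working-age population = 292.49 + 171.39 = 463.88 thousand.
Unemployment rate = 16.05 / 292.49 = 5.49%.
Labor force participation rate = 292.49 / 463.88 = 63.05%.

Unemployment rate ≈ 5.49%; labor force participation rate ≈ 63.05%.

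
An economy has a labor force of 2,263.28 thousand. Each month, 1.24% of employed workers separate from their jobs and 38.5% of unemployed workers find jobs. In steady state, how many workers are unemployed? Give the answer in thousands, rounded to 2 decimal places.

Steady-state unemployment rate u* = s/(s+f) = 1.24/(1.24+38.5) = 0.031203.
Unemployed = u* × labor force = 0.031203 × 2,263.28 ≈ 70.62 thousand.

About 70.62 thousand are unemployed in steady state.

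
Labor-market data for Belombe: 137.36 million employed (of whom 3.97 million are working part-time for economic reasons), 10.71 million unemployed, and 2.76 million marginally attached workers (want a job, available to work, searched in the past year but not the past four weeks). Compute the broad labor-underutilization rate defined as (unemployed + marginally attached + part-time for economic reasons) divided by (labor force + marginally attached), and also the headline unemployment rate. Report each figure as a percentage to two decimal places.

Labor force = 137.36 + 10.71 = 148.07 million.
Numerator = 10.71 + 2.76 + 3.97 = 17.44 million.
Denominator = 148.07 + 2.76 = 150.83 million.
Broad rate = 17.44 / 150.83 = 11.56%.
Headline unemployment rate = 10.71 / 148.07 = 7.23%.

Broad underutilization rate ≈ 11.56%; headline unemployment rate ≈ 7.23%.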